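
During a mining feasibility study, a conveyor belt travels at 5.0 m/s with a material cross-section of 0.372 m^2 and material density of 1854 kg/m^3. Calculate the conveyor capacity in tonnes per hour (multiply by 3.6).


Volumetric flow = speed * area
= 5.0 * 0.372 = 1.86 m^3/s
Mass flow = volumetric * density
= 1.86 * 1854 = 3448.44 kg/s
Convert to t/h: multiply by 3.6
Capacity = 3448.44 * 3.6
= 12414.384 t/h

12414.384 t/h


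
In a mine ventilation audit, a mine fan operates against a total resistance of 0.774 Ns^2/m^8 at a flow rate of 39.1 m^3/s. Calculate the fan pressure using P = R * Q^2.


Compute Q^2:
Q^2 = 39.1^2 = 1528.81
Compute pressure:
P = R * Q^2 = 0.774 * 1528.81
= 1183.2989 Pa

1183.2989 Pa


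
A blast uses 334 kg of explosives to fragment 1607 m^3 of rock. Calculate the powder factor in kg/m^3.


0.2078 kg/m^3

Powder factor = explosive mass / rock volume
= 334 / 1607
= 0.2078 kg/m^3


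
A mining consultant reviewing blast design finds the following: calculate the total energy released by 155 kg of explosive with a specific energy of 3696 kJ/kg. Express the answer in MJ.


572.88 MJ

Energy = mass * specific_energy / 1000
= 155 * 3696 / 1000
= 572880 / 1000
= 572.88 MJ


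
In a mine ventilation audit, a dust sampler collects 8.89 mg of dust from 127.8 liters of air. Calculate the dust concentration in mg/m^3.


69.5618 mg/m^3

Convert liters to m^3: 1 m^3 = 1000 L
Concentration = mass / volume * 1000
= 8.89 / 127.8 * 1000
= 0.06956181534 * 1000
= 69.5618 mg/m^3


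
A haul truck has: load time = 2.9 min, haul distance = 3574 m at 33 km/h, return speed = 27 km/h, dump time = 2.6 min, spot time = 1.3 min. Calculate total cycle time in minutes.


Convert haul speed to m/min: 33 * 1000/60 = 550 m/min
Haul time = 3574 / 550 = 6.498181818 min
Convert return speed to m/min: 27 * 1000/60 = 450 m/min
Return time = 3574 / 450 = 7.942222222 min
Total cycle time:
= 2.9 + 6.498181818 + 2.6 + 7.942222222 + 1.3
= 21.2404 min

21.2404 min


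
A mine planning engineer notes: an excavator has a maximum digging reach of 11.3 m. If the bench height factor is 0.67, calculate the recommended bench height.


7.571 m

Bench height = reach * factor
= 11.3 * 0.67
= 7.571 m


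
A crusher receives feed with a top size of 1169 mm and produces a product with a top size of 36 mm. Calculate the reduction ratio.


Reduction ratio = feed size / product size
= 1169 / 36
= 32.4722

32.4722


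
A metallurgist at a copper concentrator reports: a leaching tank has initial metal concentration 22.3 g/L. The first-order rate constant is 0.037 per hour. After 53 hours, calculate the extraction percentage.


Compute the exponent:
-k * t = -0.037 * 53 = -1.961
Remaining concentration:
C = 22.3 * exp(-1.961)
= 22.3 * 0.1407176329
= 3.138003214 g/L
Extracted = 22.3 - 3.138003214 = 19.16199679 g/L
Extraction % = 19.16199679 / 22.3 * 100
= 85.9282%

85.9282%


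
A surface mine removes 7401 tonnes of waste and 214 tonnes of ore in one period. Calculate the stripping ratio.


Stripping ratio = waste tonnage / ore tonnage
= 7401 / 214
= 34.5841

34.5841


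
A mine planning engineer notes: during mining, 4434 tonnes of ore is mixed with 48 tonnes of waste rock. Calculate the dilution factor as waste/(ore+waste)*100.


1.071%

Total material = ore + waste
= 4434 + 48 = 4482 tonnes
Dilution = waste / total * 100
= 48 / 4482 * 100
= 0.01070950469 * 100
= 1.071%


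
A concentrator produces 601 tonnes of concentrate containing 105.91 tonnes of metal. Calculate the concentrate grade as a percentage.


Grade = (metal in concentrate / concentrate mass) * 100
= (105.91 / 601) * 100
= 0.1762229617 * 100
= 17.6223%

17.6223%


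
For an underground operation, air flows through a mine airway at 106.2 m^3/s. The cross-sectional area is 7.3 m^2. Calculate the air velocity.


Velocity = flow rate / cross-sectional area
= 106.2 / 7.3
= 14.5479 m/s

14.5479 m/s


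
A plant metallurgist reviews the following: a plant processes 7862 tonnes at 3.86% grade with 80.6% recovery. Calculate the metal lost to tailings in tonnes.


Total metal in feed:
= 7862 * 3.86 / 100 = 303.4732 tonnes
Metal recovered:
= 303.4732 * 80.6 / 100 = 244.5993992 tonnes
Metal lost to tailings:
= 303.4732 - 244.5993992
= 58.8738 tonnes

58.8738 tonnes


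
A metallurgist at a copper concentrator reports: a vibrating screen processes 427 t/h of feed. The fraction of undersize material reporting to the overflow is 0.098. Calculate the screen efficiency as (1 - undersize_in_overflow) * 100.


90.2%

Screen efficiency = (1 - fraction of undersize in overflow) * 100
= (1 - 0.098) * 100
= 0.902 * 100
= 90.2%


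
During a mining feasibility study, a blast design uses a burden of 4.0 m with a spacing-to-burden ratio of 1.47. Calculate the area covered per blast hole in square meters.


First, find the spacing:
Spacing = burden * ratio = 4.0 * 1.47
= 5.88 m
Then, calculate the area:
Area = burden * spacing = 4.0 * 5.88
= 23.52 m^2

23.52 m^2


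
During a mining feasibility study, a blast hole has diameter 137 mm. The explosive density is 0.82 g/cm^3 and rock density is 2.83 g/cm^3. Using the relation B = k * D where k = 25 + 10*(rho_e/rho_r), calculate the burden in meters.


First, compute k:
rho_e / rho_r = 0.82 / 2.83 = 0.2897526502
k = 25 + 10 * 0.2897526502 = 27.8975265
Then, compute burden:
B = k * D / 1000 = 27.8975265 * 137 / 1000
= 3821.961131 / 1000
= 3.822 m

3.822 m


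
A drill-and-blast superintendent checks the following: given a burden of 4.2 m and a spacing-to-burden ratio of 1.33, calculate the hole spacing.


Spacing = burden * ratio
= 4.2 * 1.33
= 5.586 m

5.586 m


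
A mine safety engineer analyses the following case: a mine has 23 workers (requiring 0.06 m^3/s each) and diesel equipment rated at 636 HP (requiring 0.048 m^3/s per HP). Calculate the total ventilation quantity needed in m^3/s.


Airflow for workers:
Q_people = 23 * 0.06 = 1.38 m^3/s
Airflow for diesel equipment:
Q_diesel = 636 * 0.048 = 30.528 m^3/s
Total ventilation:
Q_total = 1.38 + 30.528
= 31.908 m^3/s

31.908 m^3/s


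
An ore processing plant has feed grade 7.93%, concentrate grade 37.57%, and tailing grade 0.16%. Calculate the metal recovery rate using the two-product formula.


98.4014%

Using the two-product formula:
R = 100 * c * (f - t) / (f * (c - t))
Numerator = 100 * 37.57 * (7.93 - 0.16)
= 100 * 37.57 * 7.77
= 29191.89
Denominator = 7.93 * (37.57 - 0.16)
= 7.93 * 37.41
= 296.6613
R = 29191.89 / 296.6613
= 98.4014%


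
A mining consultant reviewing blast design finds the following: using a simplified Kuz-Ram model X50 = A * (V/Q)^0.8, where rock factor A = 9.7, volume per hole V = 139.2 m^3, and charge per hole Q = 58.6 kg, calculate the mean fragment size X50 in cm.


19.3805 cm

Compute V/Q:
V/Q = 139.2 / 58.6 = 2.375426621
Raise to the power 0.8:
(V/Q)^0.8 = 2.375426621^0.8 = 1.997989932
Multiply by A:
X50 = 9.7 * 1.997989932
= 19.3805 cm


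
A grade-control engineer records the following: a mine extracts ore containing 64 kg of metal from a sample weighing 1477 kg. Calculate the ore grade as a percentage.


Ore grade = (metal mass / ore mass) * 100
= (64 / 1477) * 100
= 0.04333107651 * 100
= 4.3331%

4.3331%


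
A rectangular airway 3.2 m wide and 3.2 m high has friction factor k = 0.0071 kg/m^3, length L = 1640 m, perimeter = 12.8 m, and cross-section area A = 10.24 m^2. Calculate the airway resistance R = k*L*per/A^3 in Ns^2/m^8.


0.1388 Ns^2/m^8

Compute the numerator:
k * L * per = 0.0071 * 1640 * 12.8
= 149.0432
Compute the denominator:
A^3 = 10.24^3 = 1073.741824
Resistance:
R = 149.0432 / 1073.741824
= 0.1388 Ns^2/m^8


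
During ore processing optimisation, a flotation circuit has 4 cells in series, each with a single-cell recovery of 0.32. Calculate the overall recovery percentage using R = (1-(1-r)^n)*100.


78.6186%

Complement of single-cell recovery:
1 - r = 1 - 0.32 = 0.68
Raise to power n:
(1 - r)^4 = 0.68^4 = 0.21381376
Overall recovery:
R = (1 - 0.21381376) * 100
= 78.6186%


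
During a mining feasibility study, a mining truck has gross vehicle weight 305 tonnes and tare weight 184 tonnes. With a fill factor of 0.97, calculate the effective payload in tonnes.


117.37 tonnes

Maximum payload = gross - tare
= 305 - 184 = 121 tonnes
Effective payload = max payload * fill factor
= 121 * 0.97
= 117.37 tonnes


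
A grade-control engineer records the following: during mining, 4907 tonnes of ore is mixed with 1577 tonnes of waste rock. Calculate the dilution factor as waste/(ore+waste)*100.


Total material = ore + waste
= 4907 + 1577 = 6484 tonnes
Dilution = waste / total * 100
= 1577 / 6484 * 100
= 0.2432140654 * 100
= 24.3214%

24.3214%


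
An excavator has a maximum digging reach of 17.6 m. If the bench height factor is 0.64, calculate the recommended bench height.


11.264 m

Bench height = reach * factor
= 17.6 * 0.64
= 11.264 m


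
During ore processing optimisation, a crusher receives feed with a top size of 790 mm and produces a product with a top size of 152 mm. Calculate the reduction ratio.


Reduction ratio = feed size / product size
= 790 / 152
= 5.1974

5.1974


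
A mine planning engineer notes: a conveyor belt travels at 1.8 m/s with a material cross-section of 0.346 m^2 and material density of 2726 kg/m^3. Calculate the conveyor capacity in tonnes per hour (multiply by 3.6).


Volumetric flow = speed * area
= 1.8 * 0.346 = 0.6228 m^3/s
Mass flow = volumetric * density
= 0.6228 * 2726 = 1697.7528 kg/s
Convert to t/h: multiply by 3.6
Capacity = 1697.7528 * 3.6
= 6111.9101 t/h

6111.9101 t/h


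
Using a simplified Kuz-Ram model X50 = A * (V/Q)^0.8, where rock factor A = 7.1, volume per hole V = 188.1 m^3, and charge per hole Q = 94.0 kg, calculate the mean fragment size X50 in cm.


Compute V/Q:
V/Q = 188.1 / 94.0 = 2.00106383
Raise to the power 0.8:
(V/Q)^0.8 = 2.00106383^0.8 = 1.741841981
Multiply by A:
X50 = 7.1 * 1.741841981
= 12.3671 cm

12.3671 cm


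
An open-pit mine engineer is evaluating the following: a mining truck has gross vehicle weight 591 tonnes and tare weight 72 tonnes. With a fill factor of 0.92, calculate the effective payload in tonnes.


Maximum payload = gross - tare
= 591 - 72 = 519 tonnes
Effective payload = max payload * fill factor
= 519 * 0.92
= 477.48 tonnes

477.48 tonnes


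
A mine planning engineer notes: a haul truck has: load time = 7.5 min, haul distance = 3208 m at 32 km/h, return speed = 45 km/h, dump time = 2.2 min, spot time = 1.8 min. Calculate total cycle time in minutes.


Convert haul speed to m/min: 32 * 1000/60 = 533.3333333 m/min
Haul time = 3208 / 533.3333333 = 6.015 min
Convert return speed to m/min: 45 * 1000/60 = 750 m/min
Return time = 3208 / 750 = 4.277333333 min
Total cycle time:
= 7.5 + 6.015 + 2.2 + 4.277333333 + 1.8
= 21.7923 min

21.7923 min


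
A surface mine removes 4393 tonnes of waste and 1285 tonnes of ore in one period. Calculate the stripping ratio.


Stripping ratio = waste tonnage / ore tonnage
= 4393 / 1285
= 3.4187

3.4187


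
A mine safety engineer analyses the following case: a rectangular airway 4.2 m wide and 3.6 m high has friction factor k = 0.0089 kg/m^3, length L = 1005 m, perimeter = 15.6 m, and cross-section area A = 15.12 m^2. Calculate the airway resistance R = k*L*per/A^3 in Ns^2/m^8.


0.0404 Ns^2/m^8

Compute the numerator:
k * L * per = 0.0089 * 1005 * 15.6
= 139.5342
Compute the denominator:
A^3 = 15.12^3 = 3456.649728
Resistance:
R = 139.5342 / 3456.649728
= 0.0404 Ns^2/m^8


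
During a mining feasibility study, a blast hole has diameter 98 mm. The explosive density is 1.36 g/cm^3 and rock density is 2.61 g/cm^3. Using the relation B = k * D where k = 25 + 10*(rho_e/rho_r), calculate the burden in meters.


First, compute k:
rho_e / rho_r = 1.36 / 2.61 = 0.5210727969
k = 25 + 10 * 0.5210727969 = 30.21072797
Then, compute burden:
B = k * D / 1000 = 30.21072797 * 98 / 1000
= 2960.651341 / 1000
= 2.9607 m

2.9607 m


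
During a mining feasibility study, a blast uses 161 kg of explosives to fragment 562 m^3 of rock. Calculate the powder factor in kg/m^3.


Powder factor = explosive mass / rock volume
= 161 / 562
= 0.2865 kg/m^3

0.2865 kg/m^3


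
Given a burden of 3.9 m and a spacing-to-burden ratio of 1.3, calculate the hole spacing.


5.07 m

Spacing = burden * ratio
= 3.9 * 1.3
= 5.07 m


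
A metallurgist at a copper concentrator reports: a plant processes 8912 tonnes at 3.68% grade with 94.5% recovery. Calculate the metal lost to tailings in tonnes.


Total metal in feed:
= 8912 * 3.68 / 100 = 327.9616 tonnes
Metal recovered:
= 327.9616 * 94.5 / 100 = 309.923712 tonnes
Metal lost to tailings:
= 327.9616 - 309.923712
= 18.0379 tonnes

18.0379 tonnes


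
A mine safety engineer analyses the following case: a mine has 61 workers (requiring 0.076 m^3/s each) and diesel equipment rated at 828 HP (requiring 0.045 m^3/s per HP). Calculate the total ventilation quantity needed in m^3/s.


Airflow for workers:
Q_people = 61 * 0.076 = 4.636 m^3/s
Airflow for diesel equipment:
Q_diesel = 828 * 0.045 = 37.26 m^3/s
Total ventilation:
Q_total = 4.636 + 37.26
= 41.896 m^3/s

41.896 m^3/s


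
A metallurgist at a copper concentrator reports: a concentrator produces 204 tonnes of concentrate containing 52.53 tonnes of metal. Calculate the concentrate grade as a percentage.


25.75%

Grade = (metal in concentrate / concentrate mass) * 100
= (52.53 / 204) * 100
= 0.2575 * 100
= 25.75%


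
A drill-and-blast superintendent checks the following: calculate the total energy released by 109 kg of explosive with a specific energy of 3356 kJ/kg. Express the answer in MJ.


Energy = mass * specific_energy / 1000
= 109 * 3356 / 1000
= 365804 / 1000
= 365.804 MJ

365.804 MJ


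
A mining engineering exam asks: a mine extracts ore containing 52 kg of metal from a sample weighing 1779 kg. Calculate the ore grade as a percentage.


2.923%

Ore grade = (metal mass / ore mass) * 100
= (52 / 1779) * 100
= 0.02922990444 * 100
= 2.923%


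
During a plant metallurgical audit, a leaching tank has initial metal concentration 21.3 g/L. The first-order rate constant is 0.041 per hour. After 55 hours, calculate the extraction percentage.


Compute the exponent:
-k * t = -0.041 * 55 = -2.255
Remaining concentration:
C = 21.3 * exp(-2.255)
= 21.3 * 0.1048735437
= 2.233806482 g/L
Extracted = 21.3 - 2.233806482 = 19.06619352 g/L
Extraction % = 19.06619352 / 21.3 * 100
= 89.5126%

89.5126%


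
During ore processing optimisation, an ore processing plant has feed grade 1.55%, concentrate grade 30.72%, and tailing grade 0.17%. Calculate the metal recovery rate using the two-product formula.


Using the two-product formula:
R = 100 * c * (f - t) / (f * (c - t))
Numerator = 100 * 30.72 * (1.55 - 0.17)
= 100 * 30.72 * 1.38
= 4239.36
Denominator = 1.55 * (30.72 - 0.17)
= 1.55 * 30.55
= 47.3525
R = 4239.36 / 47.3525
= 89.5277%

89.5277%


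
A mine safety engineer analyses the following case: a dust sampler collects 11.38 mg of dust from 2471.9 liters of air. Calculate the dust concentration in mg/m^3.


4.6037 mg/m^3

Convert liters to m^3: 1 m^3 = 1000 L
Concentration = mass / volume * 1000
= 11.38 / 2471.9 * 1000
= 0.004603746106 * 1000
= 4.6037 mg/m^3


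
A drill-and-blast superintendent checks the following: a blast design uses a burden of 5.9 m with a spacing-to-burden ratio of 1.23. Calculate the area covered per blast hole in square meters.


First, find the spacing:
Spacing = burden * ratio = 5.9 * 1.23
= 7.257 m
Then, calculate the area:
Area = burden * spacing = 5.9 * 7.257
= 42.8163 m^2

42.8163 m^2


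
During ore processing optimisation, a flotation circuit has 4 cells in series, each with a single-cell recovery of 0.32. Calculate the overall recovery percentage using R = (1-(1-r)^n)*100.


78.6186%

Complement of single-cell recovery:
1 - r = 1 - 0.32 = 0.68
Raise to power n:
(1 - r)^4 = 0.68^4 = 0.21381376
Overall recovery:
R = (1 - 0.21381376) * 100
= 78.6186%


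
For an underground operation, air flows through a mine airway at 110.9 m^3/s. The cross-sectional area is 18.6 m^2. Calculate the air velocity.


Velocity = flow rate / cross-sectional area
= 110.9 / 18.6
= 5.9624 m/s

5.9624 m/s


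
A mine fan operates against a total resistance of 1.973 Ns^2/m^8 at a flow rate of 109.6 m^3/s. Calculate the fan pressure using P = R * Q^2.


Compute Q^2:
Q^2 = 109.6^2 = 12012.16
Compute pressure:
P = R * Q^2 = 1.973 * 12012.16
= 23699.9917 Pa

23699.9917 Pa


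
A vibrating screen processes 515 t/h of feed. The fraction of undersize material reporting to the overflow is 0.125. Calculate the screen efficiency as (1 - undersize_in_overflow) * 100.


Screen efficiency = (1 - fraction of undersize in overflow) * 100
= (1 - 0.125) * 100
= 0.875 * 100
= 87.5%

87.5%


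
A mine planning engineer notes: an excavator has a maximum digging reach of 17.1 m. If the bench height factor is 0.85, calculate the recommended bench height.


Bench height = reach * factor
= 17.1 * 0.85
= 14.535 m

14.535 m


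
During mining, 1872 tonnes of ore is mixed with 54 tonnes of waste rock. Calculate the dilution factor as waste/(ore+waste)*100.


Total material = ore + waste
= 1872 + 54 = 1926 tonnes
Dilution = waste / total * 100
= 54 / 1926 * 100
= 0.02803738318 * 100
= 2.8037%

2.8037%


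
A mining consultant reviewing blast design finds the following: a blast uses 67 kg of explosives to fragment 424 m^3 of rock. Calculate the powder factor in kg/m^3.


Powder factor = explosive mass / rock volume
= 67 / 424
= 0.158 kg/m^3

0.158 kg/m^3


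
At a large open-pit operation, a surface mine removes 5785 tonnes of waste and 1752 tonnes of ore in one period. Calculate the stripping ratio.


Stripping ratio = waste tonnage / ore tonnage
= 5785 / 1752
= 3.3019

3.3019


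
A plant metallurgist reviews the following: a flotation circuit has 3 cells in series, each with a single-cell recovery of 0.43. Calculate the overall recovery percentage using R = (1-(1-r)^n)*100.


81.4807%

Complement of single-cell recovery:
1 - r = 1 - 0.43 = 0.57
Raise to power n:
(1 - r)^3 = 0.57^3 = 0.185193
Overall recovery:
R = (1 - 0.185193) * 100
= 81.4807%


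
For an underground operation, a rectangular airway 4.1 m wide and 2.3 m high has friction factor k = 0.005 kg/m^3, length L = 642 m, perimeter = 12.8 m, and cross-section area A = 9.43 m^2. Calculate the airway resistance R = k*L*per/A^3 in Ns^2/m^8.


Compute the numerator:
k * L * per = 0.005 * 642 * 12.8
= 41.088
Compute the denominator:
A^3 = 9.43^3 = 838.561807
Resistance:
R = 41.088 / 838.561807
= 0.049 Ns^2/m^8

0.049 Ns^2/m^8


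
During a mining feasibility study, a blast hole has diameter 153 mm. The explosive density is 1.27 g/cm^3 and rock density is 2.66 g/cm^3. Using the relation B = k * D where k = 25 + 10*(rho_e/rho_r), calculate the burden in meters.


First, compute k:
rho_e / rho_r = 1.27 / 2.66 = 0.477443609
k = 25 + 10 * 0.477443609 = 29.77443609
Then, compute burden:
B = k * D / 1000 = 29.77443609 * 153 / 1000
= 4555.488722 / 1000
= 4.5555 m

4.5555 m


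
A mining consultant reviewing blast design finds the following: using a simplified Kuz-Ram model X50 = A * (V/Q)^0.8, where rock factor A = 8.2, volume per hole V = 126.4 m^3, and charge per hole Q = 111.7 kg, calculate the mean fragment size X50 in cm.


9.0525 cm

Compute V/Q:
V/Q = 126.4 / 111.7 = 1.131602507
Raise to the power 0.8:
(V/Q)^0.8 = 1.131602507^0.8 = 1.103964532
Multiply by A:
X50 = 8.2 * 1.103964532
= 9.0525 cm


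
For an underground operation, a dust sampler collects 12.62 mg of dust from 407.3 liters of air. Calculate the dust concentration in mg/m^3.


Convert liters to m^3: 1 m^3 = 1000 L
Concentration = mass / volume * 1000
= 12.62 / 407.3 * 1000
= 0.03098453229 * 1000
= 30.9845 mg/m^3

30.9845 mg/m^3


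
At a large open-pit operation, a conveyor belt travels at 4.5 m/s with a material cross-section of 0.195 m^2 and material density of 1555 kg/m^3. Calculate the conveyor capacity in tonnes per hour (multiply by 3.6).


Volumetric flow = speed * area
= 4.5 * 0.195 = 0.8775 m^3/s
Mass flow = volumetric * density
= 0.8775 * 1555 = 1364.5125 kg/s
Convert to t/h: multiply by 3.6
Capacity = 1364.5125 * 3.6
= 4912.245 t/h

4912.245 t/h


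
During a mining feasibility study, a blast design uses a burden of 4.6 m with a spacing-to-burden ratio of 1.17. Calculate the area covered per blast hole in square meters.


First, find the spacing:
Spacing = burden * ratio = 4.6 * 1.17
= 5.382 m
Then, calculate the area:
Area = burden * spacing = 4.6 * 5.382
= 24.7572 m^2

24.7572 m^2


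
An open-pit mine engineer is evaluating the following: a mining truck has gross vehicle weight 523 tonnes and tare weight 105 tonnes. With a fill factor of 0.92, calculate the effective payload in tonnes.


Maximum payload = gross - tare
= 523 - 105 = 418 tonnes
Effective payload = max payload * fill factor
= 418 * 0.92
= 384.56 tonnes

384.56 tonnes


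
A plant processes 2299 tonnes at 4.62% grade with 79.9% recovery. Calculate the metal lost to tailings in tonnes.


21.349 tonnes

Total metal in feed:
= 2299 * 4.62 / 100 = 106.2138 tonnes
Metal recovered:
= 106.2138 * 79.9 / 100 = 84.8648262 tonnes
Metal lost to tailings:
= 106.2138 - 84.8648262
= 21.349 tonnes


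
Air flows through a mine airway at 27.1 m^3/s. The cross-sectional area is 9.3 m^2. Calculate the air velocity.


Velocity = flow rate / cross-sectional area
= 27.1 / 9.3
= 2.914 m/s

2.914 m/s


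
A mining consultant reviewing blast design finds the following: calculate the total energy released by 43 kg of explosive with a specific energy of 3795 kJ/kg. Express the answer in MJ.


Energy = mass * specific_energy / 1000
= 43 * 3795 / 1000
= 163185 / 1000
= 163.185 MJ

163.185 MJ


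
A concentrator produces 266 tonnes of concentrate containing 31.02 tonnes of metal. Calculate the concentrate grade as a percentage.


11.6617%

Grade = (metal in concentrate / concentrate mass) * 100
= (31.02 / 266) * 100
= 0.1166165414 * 100
= 11.6617%


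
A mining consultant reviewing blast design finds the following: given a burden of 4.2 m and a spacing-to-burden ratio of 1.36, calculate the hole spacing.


5.712 m

Spacing = burden * ratio
= 4.2 * 1.36
= 5.712 m


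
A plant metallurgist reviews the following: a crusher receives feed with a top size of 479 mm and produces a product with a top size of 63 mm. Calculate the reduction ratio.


7.6032

Reduction ratio = feed size / product size
= 479 / 63
= 7.6032


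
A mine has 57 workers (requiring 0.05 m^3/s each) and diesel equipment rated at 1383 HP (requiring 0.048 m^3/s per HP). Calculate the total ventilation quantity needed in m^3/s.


69.234 m^3/s

Airflow for workers:
Q_people = 57 * 0.05 = 2.85 m^3/s
Airflow for diesel equipment:
Q_diesel = 1383 * 0.048 = 66.384 m^3/s
Total ventilation:
Q_total = 2.85 + 66.384
= 69.234 m^3/s


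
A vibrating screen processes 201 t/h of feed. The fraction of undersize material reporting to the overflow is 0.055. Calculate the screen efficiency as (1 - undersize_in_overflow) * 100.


94.5%

Screen efficiency = (1 - fraction of undersize in overflow) * 100
= (1 - 0.055) * 100
= 0.945 * 100
= 94.5%


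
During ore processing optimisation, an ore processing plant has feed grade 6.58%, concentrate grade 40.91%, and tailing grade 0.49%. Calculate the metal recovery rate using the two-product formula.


93.6752%

Using the two-product formula:
R = 100 * c * (f - t) / (f * (c - t))
Numerator = 100 * 40.91 * (6.58 - 0.49)
= 100 * 40.91 * 6.09
= 24914.19
Denominator = 6.58 * (40.91 - 0.49)
= 6.58 * 40.42
= 265.9636
R = 24914.19 / 265.9636
= 93.6752%


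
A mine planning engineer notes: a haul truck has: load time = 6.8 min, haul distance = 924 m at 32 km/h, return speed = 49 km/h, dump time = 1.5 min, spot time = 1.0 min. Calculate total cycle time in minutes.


12.1639 min

Convert haul speed to m/min: 32 * 1000/60 = 533.3333333 m/min
Haul time = 924 / 533.3333333 = 1.7325 min
Convert return speed to m/min: 49 * 1000/60 = 816.6666667 m/min
Return time = 924 / 816.6666667 = 1.131428571 min
Total cycle time:
= 6.8 + 1.7325 + 1.5 + 1.131428571 + 1.0
= 12.1639 min


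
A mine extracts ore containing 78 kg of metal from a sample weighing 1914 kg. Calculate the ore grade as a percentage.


4.0752%

Ore grade = (metal mass / ore mass) * 100
= (78 / 1914) * 100
= 0.0407523511 * 100
= 4.0752%


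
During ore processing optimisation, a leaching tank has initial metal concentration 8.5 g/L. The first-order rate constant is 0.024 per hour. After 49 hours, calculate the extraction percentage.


69.149%

Compute the exponent:
-k * t = -0.024 * 49 = -1.176
Remaining concentration:
C = 8.5 * exp(-1.176)
= 8.5 * 0.3085103151
= 2.622337678 g/L
Extracted = 8.5 - 2.622337678 = 5.877662322 g/L
Extraction % = 5.877662322 / 8.5 * 100
= 69.149%


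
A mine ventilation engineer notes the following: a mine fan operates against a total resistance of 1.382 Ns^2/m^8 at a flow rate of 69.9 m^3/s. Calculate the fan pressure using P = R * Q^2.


Compute Q^2:
Q^2 = 69.9^2 = 4886.01
Compute pressure:
P = R * Q^2 = 1.382 * 4886.01
= 6752.4658 Pa

6752.4658 Pa


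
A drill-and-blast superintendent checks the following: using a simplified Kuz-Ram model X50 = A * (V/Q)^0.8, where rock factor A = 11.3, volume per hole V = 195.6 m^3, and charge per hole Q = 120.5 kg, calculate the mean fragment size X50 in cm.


Compute V/Q:
V/Q = 195.6 / 120.5 = 1.623236515
Raise to the power 0.8:
(V/Q)^0.8 = 1.623236515^0.8 = 1.473348356
Multiply by A:
X50 = 11.3 * 1.473348356
= 16.6488 cm

16.6488 cm


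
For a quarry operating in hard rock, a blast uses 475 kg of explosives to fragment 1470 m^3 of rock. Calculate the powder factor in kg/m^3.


0.3231 kg/m^3

Powder factor = explosive mass / rock volume
= 475 / 1470
= 0.3231 kg/m^3


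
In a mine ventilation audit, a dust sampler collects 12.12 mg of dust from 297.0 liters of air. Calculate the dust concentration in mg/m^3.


40.8081 mg/m^3

Convert liters to m^3: 1 m^3 = 1000 L
Concentration = mass / volume * 1000
= 12.12 / 297.0 * 1000
= 0.04080808081 * 1000
= 40.8081 mg/m^3


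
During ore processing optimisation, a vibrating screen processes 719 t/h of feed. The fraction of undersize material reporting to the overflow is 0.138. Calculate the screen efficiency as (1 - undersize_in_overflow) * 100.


Screen efficiency = (1 - fraction of undersize in overflow) * 100
= (1 - 0.138) * 100
= 0.862 * 100
= 86.2%

86.2%


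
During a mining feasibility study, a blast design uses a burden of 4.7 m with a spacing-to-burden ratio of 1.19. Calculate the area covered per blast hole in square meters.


26.2871 m^2

First, find the spacing:
Spacing = burden * ratio = 4.7 * 1.19
= 5.593 m
Then, calculate the area:
Area = burden * spacing = 4.7 * 5.593
= 26.2871 m^2


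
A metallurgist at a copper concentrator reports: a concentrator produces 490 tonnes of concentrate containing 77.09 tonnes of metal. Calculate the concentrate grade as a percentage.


Grade = (metal in concentrate / concentrate mass) * 100
= (77.09 / 490) * 100
= 0.1573265306 * 100
= 15.7327%

15.7327%


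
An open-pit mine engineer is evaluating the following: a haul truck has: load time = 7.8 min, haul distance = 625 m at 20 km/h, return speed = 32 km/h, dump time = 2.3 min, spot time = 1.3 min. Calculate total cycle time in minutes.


Convert haul speed to m/min: 20 * 1000/60 = 333.3333333 m/min
Haul time = 625 / 333.3333333 = 1.875 min
Convert return speed to m/min: 32 * 1000/60 = 533.3333333 m/min
Return time = 625 / 533.3333333 = 1.171875 min
Total cycle time:
= 7.8 + 1.875 + 2.3 + 1.171875 + 1.3
= 14.4469 min

14.4469 min


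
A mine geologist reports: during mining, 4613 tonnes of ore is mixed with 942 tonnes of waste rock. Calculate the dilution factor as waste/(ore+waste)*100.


Total material = ore + waste
= 4613 + 942 = 5555 tonnes
Dilution = waste / total * 100
= 942 / 5555 * 100
= 0.1695769577 * 100
= 16.9577%

16.9577%


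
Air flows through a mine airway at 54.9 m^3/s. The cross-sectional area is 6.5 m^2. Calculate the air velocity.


Velocity = flow rate / cross-sectional area
= 54.9 / 6.5
= 8.4462 m/s

8.4462 m/s


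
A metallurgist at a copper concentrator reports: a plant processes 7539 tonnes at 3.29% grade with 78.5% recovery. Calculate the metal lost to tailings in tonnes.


53.3271 tonnes

Total metal in feed:
= 7539 * 3.29 / 100 = 248.0331 tonnes
Metal recovered:
= 248.0331 * 78.5 / 100 = 194.7059835 tonnes
Metal lost to tailings:
= 248.0331 - 194.7059835
= 53.3271 tonnes


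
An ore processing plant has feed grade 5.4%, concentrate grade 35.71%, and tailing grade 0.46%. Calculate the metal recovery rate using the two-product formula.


92.6753%

Using the two-product formula:
R = 100 * c * (f - t) / (f * (c - t))
Numerator = 100 * 35.71 * (5.4 - 0.46)
= 100 * 35.71 * 4.94
= 17640.74
Denominator = 5.4 * (35.71 - 0.46)
= 5.4 * 35.25
= 190.35
R = 17640.74 / 190.35
= 92.6753%


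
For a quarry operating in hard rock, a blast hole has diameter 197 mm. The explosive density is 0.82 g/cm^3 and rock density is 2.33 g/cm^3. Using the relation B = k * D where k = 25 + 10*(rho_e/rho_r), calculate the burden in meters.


First, compute k:
rho_e / rho_r = 0.82 / 2.33 = 0.3519313305
k = 25 + 10 * 0.3519313305 = 28.5193133
Then, compute burden:
B = k * D / 1000 = 28.5193133 * 197 / 1000
= 5618.304721 / 1000
= 5.6183 m

5.6183 m


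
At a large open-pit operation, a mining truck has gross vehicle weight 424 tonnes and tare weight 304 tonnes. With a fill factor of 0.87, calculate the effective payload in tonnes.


104.4 tonnes

Maximum payload = gross - tare
= 424 - 304 = 120 tonnes
Effective payload = max payload * fill factor
= 120 * 0.87
= 104.4 tonnes


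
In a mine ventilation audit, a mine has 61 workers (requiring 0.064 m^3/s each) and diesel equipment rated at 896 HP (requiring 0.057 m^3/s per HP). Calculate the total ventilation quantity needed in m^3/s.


54.976 m^3/s

Airflow for workers:
Q_people = 61 * 0.064 = 3.904 m^3/s
Airflow for diesel equipment:
Q_diesel = 896 * 0.057 = 51.072 m^3/s
Total ventilation:
Q_total = 3.904 + 51.072
= 54.976 m^3/s


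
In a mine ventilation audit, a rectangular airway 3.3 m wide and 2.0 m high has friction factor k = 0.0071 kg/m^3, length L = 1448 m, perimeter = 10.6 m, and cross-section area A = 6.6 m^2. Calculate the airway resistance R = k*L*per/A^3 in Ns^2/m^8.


0.3791 Ns^2/m^8

Compute the numerator:
k * L * per = 0.0071 * 1448 * 10.6
= 108.97648
Compute the denominator:
A^3 = 6.6^3 = 287.496
Resistance:
R = 108.97648 / 287.496
= 0.3791 Ns^2/m^8


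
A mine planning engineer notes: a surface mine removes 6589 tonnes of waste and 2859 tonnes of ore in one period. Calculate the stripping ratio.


Stripping ratio = waste tonnage / ore tonnage
= 6589 / 2859
= 2.3047

2.3047


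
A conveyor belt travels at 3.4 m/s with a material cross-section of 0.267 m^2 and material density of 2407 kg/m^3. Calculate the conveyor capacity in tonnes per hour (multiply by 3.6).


7866.2686 t/h

Volumetric flow = speed * area
= 3.4 * 0.267 = 0.9078 m^3/s
Mass flow = volumetric * density
= 0.9078 * 2407 = 2185.0746 kg/s
Convert to t/h: multiply by 3.6
Capacity = 2185.0746 * 3.6
= 7866.2686 t/h


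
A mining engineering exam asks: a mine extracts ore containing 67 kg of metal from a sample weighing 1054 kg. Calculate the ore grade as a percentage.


6.3567%

Ore grade = (metal mass / ore mass) * 100
= (67 / 1054) * 100
= 0.06356736243 * 100
= 6.3567%


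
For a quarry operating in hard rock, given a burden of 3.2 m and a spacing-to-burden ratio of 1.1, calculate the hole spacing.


Spacing = burden * ratio
= 3.2 * 1.1
= 3.52 m

3.52 m


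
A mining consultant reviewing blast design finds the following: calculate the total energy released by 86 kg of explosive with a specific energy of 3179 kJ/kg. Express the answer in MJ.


Energy = mass * specific_energy / 1000
= 86 * 3179 / 1000
= 273394 / 1000
= 273.394 MJ

273.394 MJ


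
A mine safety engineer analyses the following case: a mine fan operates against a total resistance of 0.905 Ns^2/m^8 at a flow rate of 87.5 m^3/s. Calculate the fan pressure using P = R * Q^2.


6928.9063 Pa

Compute Q^2:
Q^2 = 87.5^2 = 7656.25
Compute pressure:
P = R * Q^2 = 0.905 * 7656.25
= 6928.9063 Pa


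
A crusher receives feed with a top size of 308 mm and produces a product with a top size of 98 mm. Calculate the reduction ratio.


3.1429

Reduction ratio = feed size / product size
= 308 / 98
= 3.1429


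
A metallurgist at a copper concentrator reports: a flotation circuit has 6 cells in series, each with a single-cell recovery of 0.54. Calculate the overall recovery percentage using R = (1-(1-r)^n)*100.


Complement of single-cell recovery:
1 - r = 1 - 0.54 = 0.46
Raise to power n:
(1 - r)^6 = 0.46^6 = 0.009474296896
Overall recovery:
R = (1 - 0.009474296896) * 100
= 99.0526%

99.0526%


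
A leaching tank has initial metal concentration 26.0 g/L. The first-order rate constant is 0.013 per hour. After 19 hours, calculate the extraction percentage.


Compute the exponent:
-k * t = -0.013 * 19 = -0.247
Remaining concentration:
C = 26.0 * exp(-0.247)
= 26.0 * 0.7811406935
= 20.30965803 g/L
Extracted = 26.0 - 20.30965803 = 5.690341968 g/L
Extraction % = 5.690341968 / 26.0 * 100
= 21.8859%

21.8859%


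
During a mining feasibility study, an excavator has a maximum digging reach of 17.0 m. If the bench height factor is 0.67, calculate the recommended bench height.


11.39 m

Bench height = reach * factor
= 17.0 * 0.67
= 11.39 m


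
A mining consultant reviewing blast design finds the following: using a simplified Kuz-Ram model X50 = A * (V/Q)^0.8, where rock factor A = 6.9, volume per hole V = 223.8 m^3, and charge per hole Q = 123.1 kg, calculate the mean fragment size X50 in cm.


11.1309 cm

Compute V/Q:
V/Q = 223.8 / 123.1 = 1.818034119
Raise to the power 0.8:
(V/Q)^0.8 = 1.818034119^0.8 = 1.613175522
Multiply by A:
X50 = 6.9 * 1.613175522
= 11.1309 cm


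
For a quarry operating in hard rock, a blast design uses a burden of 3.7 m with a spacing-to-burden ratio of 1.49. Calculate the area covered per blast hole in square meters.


20.3981 m^2

First, find the spacing:
Spacing = burden * ratio = 3.7 * 1.49
= 5.513 m
Then, calculate the area:
Area = burden * spacing = 3.7 * 5.513
= 20.3981 m^2


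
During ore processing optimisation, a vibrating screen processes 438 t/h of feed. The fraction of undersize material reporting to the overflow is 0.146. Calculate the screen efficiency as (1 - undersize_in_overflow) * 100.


Screen efficiency = (1 - fraction of undersize in overflow) * 100
= (1 - 0.146) * 100
= 0.854 * 100
= 85.4%

85.4%


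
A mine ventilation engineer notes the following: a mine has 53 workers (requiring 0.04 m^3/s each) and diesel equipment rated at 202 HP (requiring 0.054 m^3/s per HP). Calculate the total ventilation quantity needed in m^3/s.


Airflow for workers:
Q_people = 53 * 0.04 = 2.12 m^3/s
Airflow for diesel equipment:
Q_diesel = 202 * 0.054 = 10.908 m^3/s
Total ventilation:
Q_total = 2.12 + 10.908
= 13.028 m^3/s

13.028 m^3/s


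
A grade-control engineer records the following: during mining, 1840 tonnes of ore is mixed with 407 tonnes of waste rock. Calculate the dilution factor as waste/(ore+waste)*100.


18.113%

Total material = ore + waste
= 1840 + 407 = 2247 tonnes
Dilution = waste / total * 100
= 407 / 2247 * 100
= 0.1811303961 * 100
= 18.113%


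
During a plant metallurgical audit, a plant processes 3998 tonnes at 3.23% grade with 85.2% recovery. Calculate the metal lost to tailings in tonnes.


Total metal in feed:
= 3998 * 3.23 / 100 = 129.1354 tonnes
Metal recovered:
= 129.1354 * 85.2 / 100 = 110.0233608 tonnes
Metal lost to tailings:
= 129.1354 - 110.0233608
= 19.112 tonnes

19.112 tonnes


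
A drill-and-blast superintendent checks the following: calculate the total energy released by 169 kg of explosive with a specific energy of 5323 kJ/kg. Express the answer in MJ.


899.587 MJ

Energy = mass * specific_energy / 1000
= 169 * 5323 / 1000
= 899587 / 1000
= 899.587 MJ


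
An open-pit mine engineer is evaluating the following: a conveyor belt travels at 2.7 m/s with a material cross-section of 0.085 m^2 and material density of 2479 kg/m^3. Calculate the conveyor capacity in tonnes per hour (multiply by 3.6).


Volumetric flow = speed * area
= 2.7 * 0.085 = 0.2295 m^3/s
Mass flow = volumetric * density
= 0.2295 * 2479 = 568.9305 kg/s
Convert to t/h: multiply by 3.6
Capacity = 568.9305 * 3.6
= 2048.1498 t/h

2048.1498 t/h


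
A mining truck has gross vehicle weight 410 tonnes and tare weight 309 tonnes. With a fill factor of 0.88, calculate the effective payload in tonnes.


Maximum payload = gross - tare
= 410 - 309 = 101 tonnes
Effective payload = max payload * fill factor
= 101 * 0.88
= 88.88 tonnes

88.88 tonnes


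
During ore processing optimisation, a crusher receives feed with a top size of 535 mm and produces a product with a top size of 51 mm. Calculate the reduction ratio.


10.4902

Reduction ratio = feed size / product size
= 535 / 51
= 10.4902


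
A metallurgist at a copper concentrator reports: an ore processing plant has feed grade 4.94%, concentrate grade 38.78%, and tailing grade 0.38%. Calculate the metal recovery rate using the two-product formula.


Using the two-product formula:
R = 100 * c * (f - t) / (f * (c - t))
Numerator = 100 * 38.78 * (4.94 - 0.38)
= 100 * 38.78 * 4.56
= 17683.68
Denominator = 4.94 * (38.78 - 0.38)
= 4.94 * 38.4
= 189.696
R = 17683.68 / 189.696
= 93.2212%

93.2212%


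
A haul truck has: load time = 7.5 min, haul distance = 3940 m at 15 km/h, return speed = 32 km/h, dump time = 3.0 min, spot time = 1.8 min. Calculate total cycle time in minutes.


Convert haul speed to m/min: 15 * 1000/60 = 250 m/min
Haul time = 3940 / 250 = 15.76 min
Convert return speed to m/min: 32 * 1000/60 = 533.3333333 m/min
Return time = 3940 / 533.3333333 = 7.3875 min
Total cycle time:
= 7.5 + 15.76 + 3.0 + 7.3875 + 1.8
= 35.4475 min

35.4475 min


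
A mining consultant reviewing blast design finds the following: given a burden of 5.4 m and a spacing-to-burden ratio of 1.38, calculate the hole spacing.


7.452 m

Spacing = burden * ratio
= 5.4 * 1.38
= 7.452 m


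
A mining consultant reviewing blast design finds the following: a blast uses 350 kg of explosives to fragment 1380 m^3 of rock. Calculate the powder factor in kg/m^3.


Powder factor = explosive mass / rock volume
= 350 / 1380
= 0.2536 kg/m^3

0.2536 kg/m^3


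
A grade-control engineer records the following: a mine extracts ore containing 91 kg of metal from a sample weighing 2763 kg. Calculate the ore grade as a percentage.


Ore grade = (metal mass / ore mass) * 100
= (91 / 2763) * 100
= 0.03293521535 * 100
= 3.2935%

3.2935%


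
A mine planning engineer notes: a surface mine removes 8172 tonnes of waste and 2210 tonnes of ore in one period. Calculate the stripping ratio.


Stripping ratio = waste tonnage / ore tonnage
= 8172 / 2210
= 3.6977

3.6977


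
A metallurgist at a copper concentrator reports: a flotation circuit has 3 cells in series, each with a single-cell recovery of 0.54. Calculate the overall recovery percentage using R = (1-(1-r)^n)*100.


Complement of single-cell recovery:
1 - r = 1 - 0.54 = 0.46
Raise to power n:
(1 - r)^3 = 0.46^3 = 0.097336
Overall recovery:
R = (1 - 0.097336) * 100
= 90.2664%

90.2664%


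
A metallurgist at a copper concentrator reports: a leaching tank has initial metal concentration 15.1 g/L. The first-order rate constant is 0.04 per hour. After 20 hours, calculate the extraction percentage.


55.0671%

Compute the exponent:
-k * t = -0.04 * 20 = -0.8
Remaining concentration:
C = 15.1 * exp(-0.8)
= 15.1 * 0.4493289641
= 6.784867358 g/L
Extracted = 15.1 - 6.784867358 = 8.315132642 g/L
Extraction % = 8.315132642 / 15.1 * 100
= 55.0671%
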